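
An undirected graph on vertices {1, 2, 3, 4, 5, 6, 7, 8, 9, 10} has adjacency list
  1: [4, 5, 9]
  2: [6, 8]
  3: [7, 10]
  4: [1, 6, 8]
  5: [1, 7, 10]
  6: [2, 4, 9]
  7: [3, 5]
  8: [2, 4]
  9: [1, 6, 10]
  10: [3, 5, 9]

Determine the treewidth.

A width-2 tree decomposition is:
Bags: B1 = {3, 7, 10}  B2 = {5, 7, 10}  B3 = {5, 9, 10}  B4 = {1, 5, 9}  B5 = {1, 6, 9}  B6 = {1, 4, 6}  B7 = {2, 4, 6}  B8 = {2, 4, 8}
Tree: B1–B2, B2–B3, B3–B4, B4–B5, B5–B6, B6–B7, B7–B8
Each bag holds 3 vertices, so the decomposition has width 2, which upper-bounds the treewidth. The edges 3–7–5–10–3 form a cycle, so G is not a tree and its treewidth is at least 2. The upper and lower bounds meet at 2, so that is the treewidth.

2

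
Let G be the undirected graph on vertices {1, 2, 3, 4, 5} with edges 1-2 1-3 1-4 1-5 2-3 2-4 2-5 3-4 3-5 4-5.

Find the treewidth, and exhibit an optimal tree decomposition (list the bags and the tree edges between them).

A single bag containing all 5 vertices is trivially a valid decomposition of width 4. For the lower bound, the 5 vertices {1, 2, 3, 4, 5} are pairwise adjacent, and any tree decomposition puts a clique entirely inside one bag — forcing width ≥ 4. Hence tw(G) = 4 exactly.

Treewidth 4.
One optimal decomposition is:
Bags: B1 = {1, 2, 3, 4, 5}
Tree: (single bag)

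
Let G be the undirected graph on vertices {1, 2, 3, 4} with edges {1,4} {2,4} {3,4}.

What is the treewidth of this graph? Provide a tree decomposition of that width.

Every bag has size at most 2, so the width is 2 − 1 = 1 and tw(G) ≤ 1. Any graph with an edge has treewidth ≥ 1, and G has the edge 4–1. The upper and lower bounds meet at 1, so that is the treewidth.

Treewidth 1.
One optimal decomposition is:
Bags: B1 = {1, 4}  B2 = {3, 4}  B3 = {2, 4}
Tree: B1–B2, B2–B3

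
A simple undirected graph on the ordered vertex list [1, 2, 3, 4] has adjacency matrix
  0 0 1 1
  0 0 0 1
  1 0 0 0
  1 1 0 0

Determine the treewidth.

A width-1 tree decomposition is:
Bags: B1 = {1, 3}  B2 = {1, 4}  B3 = {2, 4}
Tree: B1–B2, B2–B3
Each bag holds 2 vertices, so the decomposition has width 1, which upper-bounds the treewidth. Any graph with an edge has treewidth ≥ 1, and G has the edge 3–1. Therefore the treewidth is 1.

1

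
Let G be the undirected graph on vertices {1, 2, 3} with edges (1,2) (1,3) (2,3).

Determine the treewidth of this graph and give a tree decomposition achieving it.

Treewidth 2.
One such decomposition:
Bags: B1 = {1, 2, 3}
Tree: (single bag)

A single bag containing all 3 vertices is trivially a valid decomposition of width 2. For the lower bound, the 3 vertices {1, 2, 3} are pairwise adjacent, and any tree decomposition puts a clique entirely inside one bag — forcing width ≥ 2. Hence tw(G) = 2 exactly.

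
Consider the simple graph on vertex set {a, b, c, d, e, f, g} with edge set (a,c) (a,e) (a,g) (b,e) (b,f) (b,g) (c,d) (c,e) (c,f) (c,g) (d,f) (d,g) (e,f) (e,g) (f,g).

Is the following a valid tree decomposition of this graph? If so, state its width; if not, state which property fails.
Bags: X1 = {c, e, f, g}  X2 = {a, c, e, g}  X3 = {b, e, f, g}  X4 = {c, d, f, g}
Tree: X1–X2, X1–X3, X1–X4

Yes; width 3.

Checking the three conditions: (i) the bags cover all of {a, b, c, d, e, f, g}; (ii) for each edge, some bag contains both endpoints; (iii) the bags containing any fixed vertex form a subtree. All hold, so the decomposition is valid with width 4 − 1 = 3.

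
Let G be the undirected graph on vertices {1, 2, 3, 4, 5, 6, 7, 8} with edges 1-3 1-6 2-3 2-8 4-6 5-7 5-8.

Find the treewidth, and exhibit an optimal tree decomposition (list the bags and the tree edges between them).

Every bag has size at most 2, so the width is 2 − 1 = 1 and tw(G) ≤ 1. Since G has at least one edge (e.g. 7–5), it is not an edgeless graph, so tw(G) ≥ 1. Combining the bounds, tw(G) = 1.

Treewidth 1.
Bags: B1 = {5, 7}  B2 = {5, 8}  B3 = {2, 8}  B4 = {2, 3}  B5 = {1, 3}  B6 = {1, 6}  B7 = {4, 6}
Tree: B1–B2, B2–B3, B3–B4, B4–B5, B5–B6, B6–B7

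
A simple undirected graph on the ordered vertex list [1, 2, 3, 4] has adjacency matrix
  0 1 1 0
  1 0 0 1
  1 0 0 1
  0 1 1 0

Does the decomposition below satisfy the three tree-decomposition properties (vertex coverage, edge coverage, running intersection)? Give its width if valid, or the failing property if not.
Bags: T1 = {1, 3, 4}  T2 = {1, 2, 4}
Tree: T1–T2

Yes; width 2.

Vertex coverage: the bags together contain {1, 2, 3, 4}, the full vertex set. Edge coverage: each edge of G has both endpoints in at least one bag. Running intersection: for every vertex, the bags containing it form a connected subtree. All three properties hold, so this is a valid tree decomposition of width max|bag| − 1 = 2, and hence tw(G) ≤ 2.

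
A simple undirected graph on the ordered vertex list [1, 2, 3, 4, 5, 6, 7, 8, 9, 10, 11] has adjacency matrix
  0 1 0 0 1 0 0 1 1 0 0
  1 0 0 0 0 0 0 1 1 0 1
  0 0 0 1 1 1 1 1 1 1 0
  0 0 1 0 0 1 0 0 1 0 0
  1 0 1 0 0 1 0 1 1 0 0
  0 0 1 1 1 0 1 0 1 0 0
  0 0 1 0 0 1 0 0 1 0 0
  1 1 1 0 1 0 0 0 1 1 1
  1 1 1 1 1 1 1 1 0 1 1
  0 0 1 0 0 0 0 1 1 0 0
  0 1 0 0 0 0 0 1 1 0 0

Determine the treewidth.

3

A width-3 tree decomposition is:
Bags: B1 = {3, 5, 8, 9}  B2 = {3, 5, 6, 9}  B3 = {3, 8, 9, 10}  B4 = {3, 6, 7, 9}  B5 = {1, 5, 8, 9}  B6 = {1, 2, 8, 9}  B7 = {2, 8, 9, 11}  B8 = {3, 4, 6, 9}
Tree: B1–B2, B1–B3, B2–B4, B1–B5, B5–B6, B6–B7, B4–B8
The largest bag has 4 vertices, giving width 3; this decomposition certifies tw(G) ≤ 3. For the lower bound, the 4 vertices {2, 8, 9, 11} are pairwise adjacent, and any tree decomposition puts a clique entirely inside one bag — forcing width ≥ 3. Hence tw(G) = 3 exactly.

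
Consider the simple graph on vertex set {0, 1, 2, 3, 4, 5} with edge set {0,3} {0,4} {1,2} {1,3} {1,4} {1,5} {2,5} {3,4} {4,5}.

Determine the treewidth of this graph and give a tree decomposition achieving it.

Each bag holds 3 vertices, so the decomposition has width 2, which upper-bounds the treewidth. On the other hand G contains the 3-clique {0, 3, 4}. A clique must lie in a single bag of any decomposition, so no decomposition can have width below 2. Combining the bounds, tw(G) = 2.

Treewidth 2.
One such decomposition:
Bags: B1 = {1, 3, 4}  B2 = {1, 4, 5}  B3 = {1, 2, 5}  B4 = {0, 3, 4}
Tree: B1–B2, B2–B3, B1–B4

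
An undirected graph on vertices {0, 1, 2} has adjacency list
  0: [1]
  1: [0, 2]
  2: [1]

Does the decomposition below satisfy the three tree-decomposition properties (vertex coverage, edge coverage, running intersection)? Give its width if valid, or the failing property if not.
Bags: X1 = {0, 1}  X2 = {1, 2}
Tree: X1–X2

Vertex coverage: the bags together contain {0, 1, 2}, the full vertex set. Edge coverage: each edge of G has both endpoints in at least one bag. Running intersection: for every vertex, the bags containing it form a connected subtree. All three properties hold, so this is a valid tree decomposition of width max|bag| − 1 = 1, and hence tw(G) ≤ 1.

Yes; width 1.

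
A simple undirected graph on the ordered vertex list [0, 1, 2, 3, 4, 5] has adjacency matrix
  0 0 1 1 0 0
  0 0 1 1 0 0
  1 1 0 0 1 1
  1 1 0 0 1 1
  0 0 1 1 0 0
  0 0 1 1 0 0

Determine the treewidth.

2

A width-2 tree decomposition is:
Bags: B1 = {2, 3, 4}  B2 = {2, 3, 5}  B3 = {1, 2, 3}  B4 = {0, 2, 3}
Tree: B1–B2, B2–B3, B3–B4
Each bag holds 3 vertices, so the decomposition has width 2, which upper-bounds the treewidth. The edges 4–2–5–3–4 form a cycle, so G is not a tree and its treewidth is at least 2. The upper and lower bounds meet at 2, so that is the treewidth.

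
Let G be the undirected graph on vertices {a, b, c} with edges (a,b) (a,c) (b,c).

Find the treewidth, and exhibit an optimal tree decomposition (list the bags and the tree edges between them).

With just one bag of size 3, the width is 3 − 1 = 2, so tw(G) ≤ 2. For the lower bound, the 3 vertices {a, b, c} are pairwise adjacent, and any tree decomposition puts a clique entirely inside one bag — forcing width ≥ 2. Combining the bounds, tw(G) = 2.

Treewidth 2.
Bags: B1 = {a, b, c}
Tree: (single bag)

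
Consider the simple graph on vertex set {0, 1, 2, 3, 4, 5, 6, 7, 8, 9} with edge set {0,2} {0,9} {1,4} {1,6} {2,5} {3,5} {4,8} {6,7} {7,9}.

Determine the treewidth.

A width-1 tree decomposition is:
Bags: B1 = {3, 5}  B2 = {2, 5}  B3 = {0, 2}  B4 = {0, 9}  B5 = {7, 9}  B6 = {6, 7}  B7 = {1, 6}  B8 = {1, 4}  B9 = {4, 8}
Tree: B1–B2, B2–B3, B3–B4, B4–B5, B5–B6, B6–B7, B7–B8, B8–B9
The largest bag has 2 vertices, giving width 1; this decomposition certifies tw(G) ≤ 1. Since G has at least one edge (e.g. 3–5), it is not an edgeless graph, so tw(G) ≥ 1. The upper and lower bounds meet at 1, so that is the treewidth.

1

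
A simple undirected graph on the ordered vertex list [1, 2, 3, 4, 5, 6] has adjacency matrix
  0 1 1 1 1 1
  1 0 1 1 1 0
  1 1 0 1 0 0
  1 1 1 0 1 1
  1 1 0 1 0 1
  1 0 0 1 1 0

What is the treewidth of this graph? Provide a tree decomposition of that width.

Treewidth 3.
One optimal decomposition is:
Bags: B1 = {1, 4, 5, 6}  B2 = {1, 2, 4, 5}  B3 = {1, 2, 3, 4}
Tree: B1–B2, B2–B3

The largest bag has 4 vertices, giving width 3; this decomposition certifies tw(G) ≤ 3. Conversely, {1, 2, 3, 4} is a clique of size 4, and the vertices of any clique must share a bag in every tree decomposition; so some bag has ≥ 4 vertices and tw(G) ≥ 3. Combining the bounds, tw(G) = 3.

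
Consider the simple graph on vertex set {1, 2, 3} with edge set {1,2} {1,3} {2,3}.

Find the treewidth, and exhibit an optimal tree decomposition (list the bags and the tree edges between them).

With just one bag of size 3, the width is 3 − 1 = 2, so tw(G) ≤ 2. For the lower bound, the 3 vertices {1, 2, 3} are pairwise adjacent, and any tree decomposition puts a clique entirely inside one bag — forcing width ≥ 2. The upper and lower bounds meet at 2, so that is the treewidth.

Treewidth 2.
One optimal decomposition is:
Bags: B1 = {1, 2, 3}
Tree: (single bag)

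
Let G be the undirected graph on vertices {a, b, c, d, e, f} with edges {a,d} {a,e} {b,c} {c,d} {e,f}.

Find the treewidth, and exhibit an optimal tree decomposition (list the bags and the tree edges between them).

Treewidth 1.
Bags: B1 = {e, f}  B2 = {a, e}  B3 = {a, d}  B4 = {c, d}  B5 = {b, c}
Tree: B1–B2, B2–B3, B3–B4, B4–B5

Each bag holds 2 vertices, so the decomposition has width 1, which upper-bounds the treewidth. Any graph with an edge has treewidth ≥ 1, and G has the edge f–e. Therefore the treewidth is 1.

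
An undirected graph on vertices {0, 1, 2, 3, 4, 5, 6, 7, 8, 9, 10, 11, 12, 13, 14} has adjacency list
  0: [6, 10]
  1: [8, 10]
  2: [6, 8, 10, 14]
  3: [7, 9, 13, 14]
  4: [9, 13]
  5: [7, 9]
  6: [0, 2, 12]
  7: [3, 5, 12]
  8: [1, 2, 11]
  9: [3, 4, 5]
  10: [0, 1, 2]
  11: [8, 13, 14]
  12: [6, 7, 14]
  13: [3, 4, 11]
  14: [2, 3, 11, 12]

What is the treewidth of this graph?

A width-3 tree decomposition is:
Bags: B1 = {0, 1, 8, 10}  B2 = {0, 2, 8, 10}  B3 = {0, 2, 6, 8}  B4 = {2, 6, 8, 11}  B5 = {2, 6, 11, 14}  B6 = {6, 11, 12, 14}  B7 = {11, 12, 13, 14}  B8 = {3, 12, 13, 14}  B9 = {3, 7, 12, 13}  B10 = {3, 4, 7, 13}  B11 = {3, 4, 7, 9}  B12 = {4, 5, 7, 9}
Tree: B1–B2, B2–B3, B3–B4, B4–B5, B5–B6, B6–B7, B7–B8, B8–B9, B9–B10, B10–B11, B11–B12
Every bag has size at most 4, so the width is 4 − 1 = 3 and tw(G) ≤ 3. For the lower bound: the 4 vertex sets {0,1,10}, {8}, {2}, {6,11,12,14} are disjoint, each induces a connected subgraph, and every pair is joined by at least one edge of G. Contracting each set to a single vertex therefore yields K_{4} as a minor, and since treewidth is minor-monotone, tw(G) ≥ tw(K_{4}) = 3. Therefore the treewidth is 3.

3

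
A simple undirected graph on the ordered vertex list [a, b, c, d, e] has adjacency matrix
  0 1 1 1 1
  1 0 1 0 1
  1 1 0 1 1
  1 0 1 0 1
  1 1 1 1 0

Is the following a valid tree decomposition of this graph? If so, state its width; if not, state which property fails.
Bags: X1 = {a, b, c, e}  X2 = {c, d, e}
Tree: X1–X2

A tree decomposition must satisfy three properties: every vertex lies in some bag; for every edge, both endpoints lie together in some bag; and for every vertex, the bags containing it form a connected subtree. Here edge (a,d) lies in no bag, so the decomposition is invalid.

No — edge (a,d) lies in no bag.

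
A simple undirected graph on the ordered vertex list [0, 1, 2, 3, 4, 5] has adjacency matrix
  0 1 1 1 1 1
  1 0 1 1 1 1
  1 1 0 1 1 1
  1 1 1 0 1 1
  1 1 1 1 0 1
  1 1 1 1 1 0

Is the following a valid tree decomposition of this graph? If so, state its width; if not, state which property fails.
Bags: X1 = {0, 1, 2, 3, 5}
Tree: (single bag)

No — vertex 4 appears in no bag.

A tree decomposition must satisfy three properties: every vertex lies in some bag; for every edge, both endpoints lie together in some bag; and for every vertex, the bags containing it form a connected subtree. Here vertex 4 appears in no bag, so the decomposition is invalid.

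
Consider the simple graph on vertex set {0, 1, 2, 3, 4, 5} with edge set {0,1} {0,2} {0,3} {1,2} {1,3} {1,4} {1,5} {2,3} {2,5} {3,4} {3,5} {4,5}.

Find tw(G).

A width-3 tree decomposition is:
Bags: B1 = {0, 1, 2, 3}  B2 = {1, 2, 3, 5}  B3 = {1, 3, 4, 5}
Tree: B1–B2, B2–B3
The largest bag has 4 vertices, giving width 3; this decomposition certifies tw(G) ≤ 3. On the other hand G contains the 4-clique {0, 1, 2, 3}. A clique must lie in a single bag of any decomposition, so no decomposition can have width below 3. Therefore the treewidth is 3.

3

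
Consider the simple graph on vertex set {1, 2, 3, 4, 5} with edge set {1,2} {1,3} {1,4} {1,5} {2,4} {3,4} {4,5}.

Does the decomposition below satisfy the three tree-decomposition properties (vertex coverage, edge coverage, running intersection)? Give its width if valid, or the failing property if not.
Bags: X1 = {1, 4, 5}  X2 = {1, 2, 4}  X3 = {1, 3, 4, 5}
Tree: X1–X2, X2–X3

A tree decomposition must satisfy three properties: every vertex lies in some bag; for every edge, both endpoints lie together in some bag; and for every vertex, the bags containing it form a connected subtree. Here bags containing vertex 5 are not connected in the tree, so the decomposition is invalid.

No — bags containing vertex 5 are not connected in the tree.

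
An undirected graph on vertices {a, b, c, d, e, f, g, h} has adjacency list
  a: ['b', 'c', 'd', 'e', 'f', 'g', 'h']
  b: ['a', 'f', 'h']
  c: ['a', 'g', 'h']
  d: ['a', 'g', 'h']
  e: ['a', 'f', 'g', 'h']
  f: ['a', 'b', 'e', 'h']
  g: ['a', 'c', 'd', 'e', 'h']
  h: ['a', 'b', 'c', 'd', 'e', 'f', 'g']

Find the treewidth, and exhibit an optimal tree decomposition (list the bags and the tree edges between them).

The largest bag has 4 vertices, giving width 3; this decomposition certifies tw(G) ≤ 3. On the other hand G contains the 4-clique {a, d, g, h}. A clique must lie in a single bag of any decomposition, so no decomposition can have width below 3. Therefore the treewidth is 3.

Treewidth 3.
Bags: B1 = {a, e, g, h}  B2 = {a, e, f, h}  B3 = {a, d, g, h}  B4 = {a, c, g, h}  B5 = {a, b, f, h}
Tree: B1–B2, B1–B3, B3–B4, B2–B5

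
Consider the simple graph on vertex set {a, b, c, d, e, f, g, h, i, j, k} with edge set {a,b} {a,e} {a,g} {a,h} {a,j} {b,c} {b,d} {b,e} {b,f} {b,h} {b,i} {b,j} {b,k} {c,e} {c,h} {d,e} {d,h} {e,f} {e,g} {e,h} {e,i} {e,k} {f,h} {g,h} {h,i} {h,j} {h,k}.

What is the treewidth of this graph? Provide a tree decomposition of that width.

Treewidth 3.
One optimal decomposition is:
Bags: B1 = {b, d, e, h}  B2 = {b, c, e, h}  B3 = {b, e, h, k}  B4 = {b, e, h, i}  B5 = {a, b, e, h}  B6 = {b, e, f, h}  B7 = {a, b, h, j}  B8 = {a, e, g, h}
Tree: B1–B2, B2–B3, B2–B4, B3–B5, B5–B6, B5–B7, B5–B8

The largest bag has 4 vertices, giving width 3; this decomposition certifies tw(G) ≤ 3. For the lower bound, the 4 vertices {a, e, g, h} are pairwise adjacent, and any tree decomposition puts a clique entirely inside one bag — forcing width ≥ 3. Therefore the treewidth is 3.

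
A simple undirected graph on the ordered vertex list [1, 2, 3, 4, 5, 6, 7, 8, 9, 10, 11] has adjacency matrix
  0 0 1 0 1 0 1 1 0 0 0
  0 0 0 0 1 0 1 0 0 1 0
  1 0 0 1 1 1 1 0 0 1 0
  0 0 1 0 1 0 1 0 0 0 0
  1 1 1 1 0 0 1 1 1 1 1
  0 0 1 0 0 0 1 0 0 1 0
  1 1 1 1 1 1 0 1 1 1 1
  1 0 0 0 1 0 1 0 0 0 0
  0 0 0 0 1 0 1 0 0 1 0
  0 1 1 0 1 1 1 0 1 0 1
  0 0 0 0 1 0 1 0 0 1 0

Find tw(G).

A width-3 tree decomposition is:
Bags: B1 = {1, 3, 5, 7}  B2 = {3, 5, 7, 10}  B3 = {5, 7, 10, 11}  B4 = {1, 5, 7, 8}  B5 = {3, 4, 5, 7}  B6 = {5, 7, 9, 10}  B7 = {2, 5, 7, 10}  B8 = {3, 6, 7, 10}
Tree: B1–B2, B2–B3, B1–B4, B2–B5, B3–B6, B2–B7, B2–B8
The largest bag has 4 vertices, giving width 3; this decomposition certifies tw(G) ≤ 3. For the lower bound, the 4 vertices {1, 5, 7, 8} are pairwise adjacent, and any tree decomposition puts a clique entirely inside one bag — forcing width ≥ 3. Therefore the treewidth is 3.

3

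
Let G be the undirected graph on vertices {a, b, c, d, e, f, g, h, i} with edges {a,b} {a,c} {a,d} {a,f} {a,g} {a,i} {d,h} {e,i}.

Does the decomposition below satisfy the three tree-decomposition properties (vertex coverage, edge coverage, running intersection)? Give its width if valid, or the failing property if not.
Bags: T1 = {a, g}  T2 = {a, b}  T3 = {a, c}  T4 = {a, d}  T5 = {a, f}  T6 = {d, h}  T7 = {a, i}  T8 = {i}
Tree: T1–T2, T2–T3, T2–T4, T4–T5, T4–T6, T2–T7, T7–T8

No — vertex e appears in no bag.

A tree decomposition must satisfy three properties: every vertex lies in some bag; for every edge, both endpoints lie together in some bag; and for every vertex, the bags containing it form a connected subtree. Here vertex e appears in no bag, so the decomposition is invalid.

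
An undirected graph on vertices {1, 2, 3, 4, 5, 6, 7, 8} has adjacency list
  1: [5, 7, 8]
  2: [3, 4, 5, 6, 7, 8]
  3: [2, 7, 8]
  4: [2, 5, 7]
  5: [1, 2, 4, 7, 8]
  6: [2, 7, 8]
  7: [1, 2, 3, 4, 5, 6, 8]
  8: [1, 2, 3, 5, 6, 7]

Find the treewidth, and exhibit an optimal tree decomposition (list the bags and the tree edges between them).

Treewidth 3.
Bags: B1 = {2, 5, 7, 8}  B2 = {2, 4, 5, 7}  B3 = {1, 5, 7, 8}  B4 = {2, 6, 7, 8}  B5 = {2, 3, 7, 8}
Tree: B1–B2, B1–B3, B1–B4, B1–B5

The largest bag has 4 vertices, giving width 3; this decomposition certifies tw(G) ≤ 3. Conversely, {1, 5, 7, 8} is a clique of size 4, and the vertices of any clique must share a bag in every tree decomposition; so some bag has ≥ 4 vertices and tw(G) ≥ 3. The upper and lower bounds meet at 3, so that is the treewidth.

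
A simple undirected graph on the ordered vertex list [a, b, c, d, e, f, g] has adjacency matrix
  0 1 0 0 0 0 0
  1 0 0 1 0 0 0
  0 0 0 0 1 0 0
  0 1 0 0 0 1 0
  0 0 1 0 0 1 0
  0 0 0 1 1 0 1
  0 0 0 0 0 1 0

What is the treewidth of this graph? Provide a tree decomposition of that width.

Each bag holds 2 vertices, so the decomposition has width 1, which upper-bounds the treewidth. Since G has at least one edge (e.g. f–d), it is not an edgeless graph, so tw(G) ≥ 1. Therefore the treewidth is 1.

Treewidth 1.
One such decomposition:
Bags: B1 = {d, f}  B2 = {e, f}  B3 = {b, d}  B4 = {f, g}  B5 = {c, e}  B6 = {a, b}
Tree: B1–B2, B1–B3, B1–B4, B2–B5, B3–B6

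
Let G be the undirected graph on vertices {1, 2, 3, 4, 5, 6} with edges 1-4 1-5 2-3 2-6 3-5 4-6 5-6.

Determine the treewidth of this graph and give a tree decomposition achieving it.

The largest bag has 3 vertices, giving width 2; this decomposition certifies tw(G) ≤ 2. Since 2–3–5–6–2 is a cycle in G, G is not acyclic. Forests are exactly the graphs of treewidth ≤ 1, so tw(G) ≥ 2. Hence tw(G) = 2 exactly.

Treewidth 2.
Bags: B1 = {2, 3, 6}  B2 = {3, 5, 6}  B3 = {4, 5, 6}  B4 = {1, 4, 5}
Tree: B1–B2, B2–B3, B3–B4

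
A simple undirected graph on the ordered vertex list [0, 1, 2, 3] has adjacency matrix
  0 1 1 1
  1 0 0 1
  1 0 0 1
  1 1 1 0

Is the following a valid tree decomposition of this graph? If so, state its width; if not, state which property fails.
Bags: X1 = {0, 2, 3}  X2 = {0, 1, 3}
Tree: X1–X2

Vertex coverage: the bags together contain {0, 1, 2, 3}, the full vertex set. Edge coverage: each edge of G has both endpoints in at least one bag. Running intersection: for every vertex, the bags containing it form a connected subtree. All three properties hold, so this is a valid tree decomposition of width max|bag| − 1 = 2, and hence tw(G) ≤ 2.

Yes; width 2.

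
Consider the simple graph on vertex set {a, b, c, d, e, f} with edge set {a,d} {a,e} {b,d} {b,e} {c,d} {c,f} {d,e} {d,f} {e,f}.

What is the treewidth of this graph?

2

A width-2 tree decomposition is:
Bags: B1 = {d, e, f}  B2 = {c, d, f}  B3 = {a, d, e}  B4 = {b, d, e}
Tree: B1–B2, B1–B3, B3–B4
The largest bag has 3 vertices, giving width 2; this decomposition certifies tw(G) ≤ 2. On the other hand G contains the 3-clique {d, e, f}. A clique must lie in a single bag of any decomposition, so no decomposition can have width below 2. Combining the bounds, tw(G) = 2.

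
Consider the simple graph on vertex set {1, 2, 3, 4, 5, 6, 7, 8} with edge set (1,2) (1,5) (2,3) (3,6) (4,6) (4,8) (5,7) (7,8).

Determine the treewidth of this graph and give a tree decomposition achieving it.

Treewidth 2.
One optimal decomposition is:
Bags: B1 = {4, 7, 8}  B2 = {4, 5, 7}  B3 = {1, 4, 5}  B4 = {1, 2, 4}  B5 = {2, 3, 4}  B6 = {3, 4, 6}
Tree: B1–B2, B2–B3, B3–B4, B4–B5, B5–B6

Every bag has size at most 3, so the width is 3 − 1 = 2 and tw(G) ≤ 2. The edges 4–8–7–5–1–2–3–6–4 form a cycle, so G is not a tree and its treewidth is at least 2. Hence tw(G) = 2 exactly.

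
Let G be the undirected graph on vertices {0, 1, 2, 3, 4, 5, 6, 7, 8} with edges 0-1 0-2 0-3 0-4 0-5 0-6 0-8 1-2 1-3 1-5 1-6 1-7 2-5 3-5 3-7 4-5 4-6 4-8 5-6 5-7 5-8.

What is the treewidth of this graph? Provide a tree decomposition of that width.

Each bag holds 4 vertices, so the decomposition has width 3, which upper-bounds the treewidth. For the lower bound, the 4 vertices {0, 4, 5, 8} are pairwise adjacent, and any tree decomposition puts a clique entirely inside one bag — forcing width ≥ 3. Combining the bounds, tw(G) = 3.

Treewidth 3.
Bags: B1 = {0, 1, 5, 6}  B2 = {0, 4, 5, 6}  B3 = {0, 1, 2, 5}  B4 = {0, 1, 3, 5}  B5 = {1, 3, 5, 7}  B6 = {0, 4, 5, 8}
Tree: B1–B2, B1–B3, B3–B4, B4–B5, B2–B6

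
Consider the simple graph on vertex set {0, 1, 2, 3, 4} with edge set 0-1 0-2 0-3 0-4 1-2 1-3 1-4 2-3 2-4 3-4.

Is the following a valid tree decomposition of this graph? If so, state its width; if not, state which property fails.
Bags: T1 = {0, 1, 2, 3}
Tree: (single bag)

No — vertex 4 appears in no bag.

A tree decomposition must satisfy three properties: every vertex lies in some bag; for every edge, both endpoints lie together in some bag; and for every vertex, the bags containing it form a connected subtree. Here vertex 4 appears in no bag, so the decomposition is invalid.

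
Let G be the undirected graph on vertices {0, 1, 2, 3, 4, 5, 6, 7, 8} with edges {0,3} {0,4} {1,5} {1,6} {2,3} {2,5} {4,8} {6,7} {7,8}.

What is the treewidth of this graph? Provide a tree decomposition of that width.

Treewidth 2.
One optimal decomposition is:
Bags: B1 = {1, 5, 6}  B2 = {5, 6, 7}  B3 = {5, 7, 8}  B4 = {4, 5, 8}  B5 = {0, 4, 5}  B6 = {0, 3, 5}  B7 = {2, 3, 5}
Tree: B1–B2, B2–B3, B3–B4, B4–B5, B5–B6, B6–B7

The largest bag has 3 vertices, giving width 2; this decomposition certifies tw(G) ≤ 2. Since 5–1–6–7–8–4–0–3–2–5 is a cycle in G, G is not acyclic. Forests are exactly the graphs of treewidth ≤ 1, so tw(G) ≥ 2. The upper and lower bounds meet at 2, so that is the treewidth.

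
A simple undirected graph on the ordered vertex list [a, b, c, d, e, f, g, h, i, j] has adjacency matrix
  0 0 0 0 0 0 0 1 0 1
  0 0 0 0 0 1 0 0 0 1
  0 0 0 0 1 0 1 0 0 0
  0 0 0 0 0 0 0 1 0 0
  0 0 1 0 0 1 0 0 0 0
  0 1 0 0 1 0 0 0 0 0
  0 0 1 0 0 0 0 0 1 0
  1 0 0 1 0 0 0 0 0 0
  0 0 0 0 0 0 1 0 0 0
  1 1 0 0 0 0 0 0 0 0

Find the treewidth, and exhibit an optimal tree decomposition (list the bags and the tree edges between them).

Treewidth 1.
Bags: B1 = {d, h}  B2 = {a, h}  B3 = {a, j}  B4 = {b, j}  B5 = {b, f}  B6 = {e, f}  B7 = {c, e}  B8 = {c, g}  B9 = {g, i}
Tree: B1–B2, B2–B3, B3–B4, B4–B5, B5–B6, B6–B7, B7–B8, B8–B9

Every bag has size at most 2, so the width is 2 − 1 = 1 and tw(G) ≤ 1. G has an edge, so its treewidth is at least 1. Combining the bounds, tw(G) = 1.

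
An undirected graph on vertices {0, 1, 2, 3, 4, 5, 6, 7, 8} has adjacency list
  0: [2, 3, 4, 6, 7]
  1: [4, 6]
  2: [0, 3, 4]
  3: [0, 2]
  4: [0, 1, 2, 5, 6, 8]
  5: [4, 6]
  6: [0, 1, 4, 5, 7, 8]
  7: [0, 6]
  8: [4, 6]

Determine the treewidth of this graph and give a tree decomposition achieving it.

Treewidth 2.
One such decomposition:
Bags: B1 = {0, 2, 4}  B2 = {0, 4, 6}  B3 = {0, 2, 3}  B4 = {4, 5, 6}  B5 = {0, 6, 7}  B6 = {1, 4, 6}  B7 = {4, 6, 8}
Tree: B1–B2, B1–B3, B2–B4, B2–B5, B2–B6, B2–B7

Every bag has size at most 3, so the width is 3 − 1 = 2 and tw(G) ≤ 2. On the other hand G contains the 3-clique {0, 2, 3}. A clique must lie in a single bag of any decomposition, so no decomposition can have width below 2. Therefore the treewidth is 2.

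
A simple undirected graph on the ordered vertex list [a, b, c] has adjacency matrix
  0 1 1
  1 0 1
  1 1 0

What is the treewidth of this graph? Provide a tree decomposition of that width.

Treewidth 2.
Bags: B1 = {a, b, c}
Tree: (single bag)

With just one bag of size 3, the width is 3 − 1 = 2, so tw(G) ≤ 2. Conversely, {a, b, c} is a clique of size 3, and the vertices of any clique must share a bag in every tree decomposition; so some bag has ≥ 3 vertices and tw(G) ≥ 2. Combining the bounds, tw(G) = 2.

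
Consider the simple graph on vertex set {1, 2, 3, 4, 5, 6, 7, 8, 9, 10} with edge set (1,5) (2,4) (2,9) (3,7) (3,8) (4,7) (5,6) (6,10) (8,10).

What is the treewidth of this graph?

1

A width-1 tree decomposition is:
Bags: B1 = {2, 9}  B2 = {2, 4}  B3 = {4, 7}  B4 = {3, 7}  B5 = {3, 8}  B6 = {8, 10}  B7 = {6, 10}  B8 = {5, 6}  B9 = {1, 5}
Tree: B1–B2, B2–B3, B3–B4, B4–B5, B5–B6, B6–B7, B7–B8, B8–B9
The largest bag has 2 vertices, giving width 1; this decomposition certifies tw(G) ≤ 1. Any graph with an edge has treewidth ≥ 1, and G has the edge 9–2. Hence tw(G) = 1 exactly.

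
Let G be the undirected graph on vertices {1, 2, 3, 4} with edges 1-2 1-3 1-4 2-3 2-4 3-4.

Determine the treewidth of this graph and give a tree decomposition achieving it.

A single bag containing all 4 vertices is trivially a valid decomposition of width 3. On the other hand G contains the 4-clique {1, 2, 3, 4}. A clique must lie in a single bag of any decomposition, so no decomposition can have width below 3. Therefore the treewidth is 3.

Treewidth 3.
One such decomposition:
Bags: B1 = {1, 2, 3, 4}
Tree: (single bag)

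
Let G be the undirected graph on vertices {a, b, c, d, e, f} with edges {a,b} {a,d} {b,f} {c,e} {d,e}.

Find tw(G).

1

A width-1 tree decomposition is:
Bags: B1 = {b, f}  B2 = {a, b}  B3 = {a, d}  B4 = {d, e}  B5 = {c, e}
Tree: B1–B2, B2–B3, B3–B4, B4–B5
The largest bag has 2 vertices, giving width 1; this decomposition certifies tw(G) ≤ 1. Any graph with an edge has treewidth ≥ 1, and G has the edge f–b. Combining the bounds, tw(G) = 1.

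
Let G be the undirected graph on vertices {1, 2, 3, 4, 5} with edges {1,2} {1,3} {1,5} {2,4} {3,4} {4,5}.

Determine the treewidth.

A width-2 tree decomposition is:
Bags: B1 = {1, 2, 4}  B2 = {1, 4, 5}  B3 = {1, 3, 4}
Tree: B1–B2, B2–B3
The largest bag has 3 vertices, giving width 2; this decomposition certifies tw(G) ≤ 2. For the lower bound, G contains the cycle 1–2–4–5–1, so G is not a forest; only forests have treewidth ≤ 1, hence tw(G) ≥ 2. Therefore the treewidth is 2.

2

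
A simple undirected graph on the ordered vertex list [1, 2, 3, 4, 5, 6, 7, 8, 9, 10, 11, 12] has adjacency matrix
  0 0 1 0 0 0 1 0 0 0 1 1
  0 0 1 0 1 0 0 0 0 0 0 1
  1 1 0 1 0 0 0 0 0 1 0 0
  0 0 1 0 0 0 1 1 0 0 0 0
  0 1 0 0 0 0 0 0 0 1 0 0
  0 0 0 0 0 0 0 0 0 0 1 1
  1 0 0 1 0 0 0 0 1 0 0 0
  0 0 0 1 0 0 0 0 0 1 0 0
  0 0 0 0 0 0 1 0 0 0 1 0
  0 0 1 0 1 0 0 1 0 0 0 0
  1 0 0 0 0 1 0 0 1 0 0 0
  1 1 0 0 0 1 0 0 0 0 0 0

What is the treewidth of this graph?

3

A width-3 tree decomposition is:
Bags: B1 = {2, 5, 8, 10}  B2 = {2, 3, 8, 10}  B3 = {2, 3, 4, 8}  B4 = {2, 3, 4, 12}  B5 = {1, 3, 4, 12}  B6 = {1, 4, 7, 12}  B7 = {1, 6, 7, 12}  B8 = {1, 6, 7, 11}  B9 = {6, 7, 9, 11}
Tree: B1–B2, B2–B3, B3–B4, B4–B5, B5–B6, B6–B7, B7–B8, B8–B9
Each bag holds 4 vertices, so the decomposition has width 3, which upper-bounds the treewidth. For the lower bound: the 4 vertex sets {5,8,10}, {2}, {3}, {1,4,7,12} are disjoint, each induces a connected subgraph, and every pair is joined by at least one edge of G. Contracting each set to a single vertex therefore yields K_{4} as a minor, and since treewidth is minor-monotone, tw(G) ≥ tw(K_{4}) = 3. Hence tw(G) = 3 exactly.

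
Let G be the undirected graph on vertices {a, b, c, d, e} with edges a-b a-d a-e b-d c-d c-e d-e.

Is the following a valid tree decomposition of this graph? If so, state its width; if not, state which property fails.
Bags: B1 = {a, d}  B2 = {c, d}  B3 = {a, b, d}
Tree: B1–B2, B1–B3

A tree decomposition must satisfy three properties: every vertex lies in some bag; for every edge, both endpoints lie together in some bag; and for every vertex, the bags containing it form a connected subtree. Here vertex e appears in no bag, so the decomposition is invalid.

No — vertex e appears in no bag.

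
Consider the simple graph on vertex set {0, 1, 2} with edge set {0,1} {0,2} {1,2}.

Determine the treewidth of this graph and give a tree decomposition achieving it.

With just one bag of size 3, the width is 3 − 1 = 2, so tw(G) ≤ 2. For the lower bound, the 3 vertices {0, 1, 2} are pairwise adjacent, and any tree decomposition puts a clique entirely inside one bag — forcing width ≥ 2. Therefore the treewidth is 2.

Treewidth 2.
One such decomposition:
Bags: B1 = {0, 1, 2}
Tree: (single bag)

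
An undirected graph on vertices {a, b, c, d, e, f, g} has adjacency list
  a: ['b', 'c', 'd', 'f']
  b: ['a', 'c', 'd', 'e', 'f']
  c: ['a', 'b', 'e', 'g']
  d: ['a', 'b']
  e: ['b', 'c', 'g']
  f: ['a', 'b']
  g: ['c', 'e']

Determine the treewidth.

2

A width-2 tree decomposition is:
Bags: B1 = {a, b, f}  B2 = {a, b, d}  B3 = {a, b, c}  B4 = {b, c, e}  B5 = {c, e, g}
Tree: B1–B2, B1–B3, B3–B4, B4–B5
The largest bag has 3 vertices, giving width 2; this decomposition certifies tw(G) ≤ 2. For the lower bound, the 3 vertices {c, e, g} are pairwise adjacent, and any tree decomposition puts a clique entirely inside one bag — forcing width ≥ 2. Therefore the treewidth is 2.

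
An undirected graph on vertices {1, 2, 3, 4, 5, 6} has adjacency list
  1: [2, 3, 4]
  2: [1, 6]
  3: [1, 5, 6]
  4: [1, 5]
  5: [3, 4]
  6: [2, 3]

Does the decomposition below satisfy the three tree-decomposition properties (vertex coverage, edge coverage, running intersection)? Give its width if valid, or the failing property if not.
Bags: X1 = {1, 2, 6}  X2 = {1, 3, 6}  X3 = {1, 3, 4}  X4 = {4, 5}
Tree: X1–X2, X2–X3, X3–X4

No — edge (3,5) lies in no bag.

A tree decomposition must satisfy three properties: every vertex lies in some bag; for every edge, both endpoints lie together in some bag; and for every vertex, the bags containing it form a connected subtree. Here edge (3,5) lies in no bag, so the decomposition is invalid.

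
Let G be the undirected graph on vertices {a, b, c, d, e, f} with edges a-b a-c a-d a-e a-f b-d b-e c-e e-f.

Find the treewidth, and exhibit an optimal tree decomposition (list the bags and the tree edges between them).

Treewidth 2.
One optimal decomposition is:
Bags: B1 = {a, c, e}  B2 = {a, b, e}  B3 = {a, b, d}  B4 = {a, e, f}
Tree: B1–B2, B2–B3, B2–B4

Every bag has size at most 3, so the width is 3 − 1 = 2 and tw(G) ≤ 2. Conversely, {a, b, d} is a clique of size 3, and the vertices of any clique must share a bag in every tree decomposition; so some bag has ≥ 3 vertices and tw(G) ≥ 2. Combining the bounds, tw(G) = 2.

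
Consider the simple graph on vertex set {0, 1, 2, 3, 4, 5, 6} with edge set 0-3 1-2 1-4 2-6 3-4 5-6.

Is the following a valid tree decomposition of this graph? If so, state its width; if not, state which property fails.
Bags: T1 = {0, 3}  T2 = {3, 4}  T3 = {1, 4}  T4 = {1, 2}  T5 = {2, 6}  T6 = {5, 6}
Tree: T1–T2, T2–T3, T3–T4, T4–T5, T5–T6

Yes; width 1.

Vertex coverage: the bags together contain {0, 1, 2, 3, 4, 5, 6}, the full vertex set. Edge coverage: each edge of G has both endpoints in at least one bag. Running intersection: for every vertex, the bags containing it form a connected subtree. All three properties hold, so this is a valid tree decomposition of width max|bag| − 1 = 1, and hence tw(G) ≤ 1.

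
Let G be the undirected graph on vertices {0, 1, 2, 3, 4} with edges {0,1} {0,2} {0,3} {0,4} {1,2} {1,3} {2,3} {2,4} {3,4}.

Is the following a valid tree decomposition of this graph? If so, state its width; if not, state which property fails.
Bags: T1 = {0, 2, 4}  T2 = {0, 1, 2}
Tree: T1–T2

No — vertex 3 appears in no bag.

A tree decomposition must satisfy three properties: every vertex lies in some bag; for every edge, both endpoints lie together in some bag; and for every vertex, the bags containing it form a connected subtree. Here vertex 3 appears in no bag, so the decomposition is invalid.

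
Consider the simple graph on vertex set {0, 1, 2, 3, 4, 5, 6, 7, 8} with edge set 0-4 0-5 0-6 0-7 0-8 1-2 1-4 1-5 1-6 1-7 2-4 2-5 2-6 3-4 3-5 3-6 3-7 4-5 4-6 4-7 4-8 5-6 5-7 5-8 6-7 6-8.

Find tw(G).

A width-4 tree decomposition is:
Bags: B1 = {1, 4, 5, 6, 7}  B2 = {0, 4, 5, 6, 7}  B3 = {3, 4, 5, 6, 7}  B4 = {0, 4, 5, 6, 8}  B5 = {1, 2, 4, 5, 6}
Tree: B1–B2, B2–B3, B2–B4, B1–B5
Every bag has size at most 5, so the width is 5 − 1 = 4 and tw(G) ≤ 4. Conversely, {0, 4, 5, 6, 8} is a clique of size 5, and the vertices of any clique must share a bag in every tree decomposition; so some bag has ≥ 5 vertices and tw(G) ≥ 4. Hence tw(G) = 4 exactly.

4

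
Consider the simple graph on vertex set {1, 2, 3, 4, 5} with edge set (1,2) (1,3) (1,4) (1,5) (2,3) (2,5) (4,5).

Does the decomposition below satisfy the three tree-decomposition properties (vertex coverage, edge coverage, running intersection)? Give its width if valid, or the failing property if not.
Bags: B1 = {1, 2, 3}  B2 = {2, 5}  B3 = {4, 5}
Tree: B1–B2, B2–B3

A tree decomposition must satisfy three properties: every vertex lies in some bag; for every edge, both endpoints lie together in some bag; and for every vertex, the bags containing it form a connected subtree. Here edge (1,5) lies in no bag, so the decomposition is invalid.

No — edge (1,5) lies in no bag.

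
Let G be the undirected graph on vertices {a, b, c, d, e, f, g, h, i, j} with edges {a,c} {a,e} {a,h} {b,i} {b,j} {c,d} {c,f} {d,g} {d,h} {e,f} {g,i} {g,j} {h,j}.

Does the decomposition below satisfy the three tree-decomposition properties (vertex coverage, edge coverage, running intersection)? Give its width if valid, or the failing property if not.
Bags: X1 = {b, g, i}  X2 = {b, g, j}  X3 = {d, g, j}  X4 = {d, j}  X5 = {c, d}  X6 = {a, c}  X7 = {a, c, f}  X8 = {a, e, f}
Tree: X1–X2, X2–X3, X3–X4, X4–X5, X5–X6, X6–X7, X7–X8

A tree decomposition must satisfy three properties: every vertex lies in some bag; for every edge, both endpoints lie together in some bag; and for every vertex, the bags containing it form a connected subtree. Here vertex h appears in no bag, so the decomposition is invalid.

No — vertex h appears in no bag.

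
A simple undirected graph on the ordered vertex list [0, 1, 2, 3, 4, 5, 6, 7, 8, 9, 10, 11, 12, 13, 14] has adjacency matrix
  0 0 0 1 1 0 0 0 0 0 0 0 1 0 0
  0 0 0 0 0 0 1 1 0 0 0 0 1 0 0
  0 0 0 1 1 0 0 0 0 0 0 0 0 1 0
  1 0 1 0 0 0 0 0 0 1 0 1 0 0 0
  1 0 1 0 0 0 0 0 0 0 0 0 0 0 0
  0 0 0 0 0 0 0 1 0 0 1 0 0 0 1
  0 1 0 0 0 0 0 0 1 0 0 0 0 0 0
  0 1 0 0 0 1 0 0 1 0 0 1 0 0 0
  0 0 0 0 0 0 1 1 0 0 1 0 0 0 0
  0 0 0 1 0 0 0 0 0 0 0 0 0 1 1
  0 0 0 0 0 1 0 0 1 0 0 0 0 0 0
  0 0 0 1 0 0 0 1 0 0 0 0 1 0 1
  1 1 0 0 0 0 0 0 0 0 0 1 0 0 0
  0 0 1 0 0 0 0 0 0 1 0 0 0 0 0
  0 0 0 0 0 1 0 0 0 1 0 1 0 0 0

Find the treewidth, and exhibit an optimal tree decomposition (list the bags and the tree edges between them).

Each bag holds 4 vertices, so the decomposition has width 3, which upper-bounds the treewidth. For the lower bound: the 4 vertex sets {2,4,13}, {0}, {3}, {9,11,12,14} are disjoint, each induces a connected subgraph, and every pair is joined by at least one edge of G. Contracting each set to a single vertex therefore yields K_{4} as a minor, and since treewidth is minor-monotone, tw(G) ≥ tw(K_{4}) = 3. Therefore the treewidth is 3.

Treewidth 3.
One such decomposition:
Bags: B1 = {0, 2, 4, 13}  B2 = {0, 2, 3, 13}  B3 = {0, 3, 9, 13}  B4 = {0, 3, 9, 12}  B5 = {3, 9, 11, 12}  B6 = {9, 11, 12, 14}  B7 = {1, 11, 12, 14}  B8 = {1, 7, 11, 14}  B9 = {1, 5, 7, 14}  B10 = {1, 5, 6, 7}  B11 = {5, 6, 7, 8}  B12 = {5, 6, 8, 10}
Tree: B1–B2, B2–B3, B3–B4, B4–B5, B5–B6, B6–B7, B7–B8, B8–B9, B9–B10, B10–B11, B11–B12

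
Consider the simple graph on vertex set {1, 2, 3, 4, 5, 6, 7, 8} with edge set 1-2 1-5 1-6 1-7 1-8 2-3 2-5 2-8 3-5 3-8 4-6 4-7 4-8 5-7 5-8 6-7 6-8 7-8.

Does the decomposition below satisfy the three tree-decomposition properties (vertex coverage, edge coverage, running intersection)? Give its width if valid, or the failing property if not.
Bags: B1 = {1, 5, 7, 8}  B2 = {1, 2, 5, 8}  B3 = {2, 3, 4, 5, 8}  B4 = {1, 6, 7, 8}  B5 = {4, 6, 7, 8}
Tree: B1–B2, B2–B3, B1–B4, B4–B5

A tree decomposition must satisfy three properties: every vertex lies in some bag; for every edge, both endpoints lie together in some bag; and for every vertex, the bags containing it form a connected subtree. Here bags containing vertex 4 are not connected in the tree, so the decomposition is invalid.

No — bags containing vertex 4 are not connected in the tree.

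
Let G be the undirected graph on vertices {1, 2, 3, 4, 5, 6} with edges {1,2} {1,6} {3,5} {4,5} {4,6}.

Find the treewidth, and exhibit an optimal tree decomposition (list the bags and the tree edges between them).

Treewidth 1.
One such decomposition:
Bags: B1 = {3, 5}  B2 = {4, 5}  B3 = {4, 6}  B4 = {1, 6}  B5 = {1, 2}
Tree: B1–B2, B2–B3, B3–B4, B4–B5

Each bag holds 2 vertices, so the decomposition has width 1, which upper-bounds the treewidth. Since G has at least one edge (e.g. 3–5), it is not an edgeless graph, so tw(G) ≥ 1. The upper and lower bounds meet at 1, so that is the treewidth.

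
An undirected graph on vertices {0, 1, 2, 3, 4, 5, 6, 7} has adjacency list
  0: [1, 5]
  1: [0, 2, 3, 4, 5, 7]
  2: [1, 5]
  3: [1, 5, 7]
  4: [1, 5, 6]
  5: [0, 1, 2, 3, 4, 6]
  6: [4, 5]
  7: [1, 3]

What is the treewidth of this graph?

A width-2 tree decomposition is:
Bags: B1 = {0, 1, 5}  B2 = {1, 2, 5}  B3 = {1, 3, 5}  B4 = {1, 3, 7}  B5 = {1, 4, 5}  B6 = {4, 5, 6}
Tree: B1–B2, B1–B3, B3–B4, B2–B5, B5–B6
Each bag holds 3 vertices, so the decomposition has width 2, which upper-bounds the treewidth. Conversely, {0, 1, 5} is a clique of size 3, and the vertices of any clique must share a bag in every tree decomposition; so some bag has ≥ 3 vertices and tw(G) ≥ 2. The upper and lower bounds meet at 2, so that is the treewidth.

2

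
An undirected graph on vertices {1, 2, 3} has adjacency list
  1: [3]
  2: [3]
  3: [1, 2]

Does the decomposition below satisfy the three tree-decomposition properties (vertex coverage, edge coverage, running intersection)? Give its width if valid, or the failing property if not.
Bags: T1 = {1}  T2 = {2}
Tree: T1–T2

No — vertex 3 appears in no bag.

A tree decomposition must satisfy three properties: every vertex lies in some bag; for every edge, both endpoints lie together in some bag; and for every vertex, the bags containing it form a connected subtree. Here vertex 3 appears in no bag, so the decomposition is invalid.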